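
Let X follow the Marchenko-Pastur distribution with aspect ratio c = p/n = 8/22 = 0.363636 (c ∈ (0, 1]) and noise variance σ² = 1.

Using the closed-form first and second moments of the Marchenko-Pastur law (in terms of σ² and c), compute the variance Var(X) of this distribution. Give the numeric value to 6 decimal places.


Recall the MP moments m_1 = E[X] = σ² and m_2 = E[X²] = σ⁴ (1 + c).
m_1 = E[X] = σ² = 1, so m_1² = 1.
m_2 = E[X²] = σ⁴ (1 + c) = 1 · (1 + 0.363636) = 1 · 1.363636 = 1.363636.
(Note m_2 − m_1² simplifies to c · σ⁴ = 0.363636 · 1.)

Var(X) = m_2 − m_1² = 1.363636 − 1 = 0.363636.


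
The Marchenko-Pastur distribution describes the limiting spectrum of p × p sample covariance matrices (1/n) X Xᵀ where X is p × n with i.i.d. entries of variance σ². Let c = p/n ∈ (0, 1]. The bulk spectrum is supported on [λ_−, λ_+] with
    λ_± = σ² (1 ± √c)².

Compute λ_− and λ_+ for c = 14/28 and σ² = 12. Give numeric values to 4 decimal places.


c = 14/28 = 0.500000; √c = 0.707107.
λ_− = σ² (1 − √c)² = 12 · (1 − 0.707107)² = 12 · (0.292893)² = 1.029437.
λ_+ = σ² (1 + √c)² = 12 · (1 + 0.707107)² = 12 · (1.707107)² = 34.970563.

Rounded to 4 decimal places: λ_− ≈ 1.0294, λ_+ ≈ 34.9706.


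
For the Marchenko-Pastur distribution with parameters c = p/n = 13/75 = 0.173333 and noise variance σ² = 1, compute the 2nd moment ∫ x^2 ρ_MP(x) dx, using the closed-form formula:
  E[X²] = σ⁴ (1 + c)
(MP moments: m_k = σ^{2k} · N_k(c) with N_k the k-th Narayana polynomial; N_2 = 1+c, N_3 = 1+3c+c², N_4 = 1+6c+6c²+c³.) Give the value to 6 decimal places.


E[X²] = σ⁴ (1 + c) (second MP moment). With σ² = 1 (so σ⁴ = 1) and c = 13/75 = 0.173333: E[X²] = 1 · (1 + 0.173333) = 1 · 1.173333.

So E[X^2] = 1.173333.


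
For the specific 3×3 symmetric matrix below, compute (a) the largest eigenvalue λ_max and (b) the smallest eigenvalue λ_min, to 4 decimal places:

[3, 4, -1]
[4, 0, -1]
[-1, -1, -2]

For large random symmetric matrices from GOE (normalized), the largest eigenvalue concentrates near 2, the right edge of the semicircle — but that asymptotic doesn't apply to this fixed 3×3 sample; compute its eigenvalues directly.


Since M is real symmetric, all three eigenvalues are real; they are the roots of det(λI − M) = λ³ − (tr M) λ² + s λ − det M, where s is the sum of the principal 2×2 minors.
tr M = 3 + 0 + (-2) = 1.
s = (3·0 − 4²) + (3·(-2) − (-1)²) + (0·(-2) − (-1)²) = -16 + (-7) + (-1) = -24.
det M (expand along row 1) = 3·(-1) − 4·(-9) + (-1)·(-4) = 37.
Characteristic polynomial: λ³ − λ² − 24λ − 37 = 0.
Substitute λ = y + (tr M)/3 = y + 0.333333 to remove the quadratic term: y³ + p·y + q = 0 with p = s − (tr M)²/3 = -24.333333 and q = −2(tr M)³/27 + (tr M)·s/3 − det M = -45.074074.
Three real roots ⇒ use the trigonometric (Viète) form: r = 2√(−p/3) = 5.696002, φ = arccos(3q/(p·r)) = arccos(0.975610) = 0.221313 rad.
y_k = r·cos(φ/3 − 2πk/3) for k = 0, 1, 2 gives y = 5.680510, -2.476682, -3.203829.
λ_k = y_k + 0.333333 gives λ = 6.0138, -2.1433, -2.8705 (check: the sum is 1.0000 = tr M).

Hence λ_max = 6.0138 and λ_min = -2.8705.


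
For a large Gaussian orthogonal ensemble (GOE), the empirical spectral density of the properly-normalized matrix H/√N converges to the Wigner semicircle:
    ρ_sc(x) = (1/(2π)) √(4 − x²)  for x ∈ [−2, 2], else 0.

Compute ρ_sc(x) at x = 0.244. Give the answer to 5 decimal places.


ρ_sc(x) = (1/(2π)) √(4 − x²). With x = 0.244:
  4 − x² = 4 − (0.244)² = 4 − 0.059536 = 3.940464.
  √(4 − x²) = 1.985060.
  1/(2π) = 0.159155.
  ρ_sc(0.244) = 0.159155 · 1.985060 = 0.315932.

Rounded to 5 decimal places: ρ_sc(0.244) ≈ 0.31593.


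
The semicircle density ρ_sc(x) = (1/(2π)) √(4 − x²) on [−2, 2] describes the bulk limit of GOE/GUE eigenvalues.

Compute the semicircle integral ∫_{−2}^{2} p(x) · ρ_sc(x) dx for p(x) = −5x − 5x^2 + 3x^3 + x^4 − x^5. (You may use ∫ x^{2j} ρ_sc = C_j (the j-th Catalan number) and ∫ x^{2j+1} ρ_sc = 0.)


Write p(x) = Σ a_i x^i, split into monomials and integrate each against ρ_sc separately.
Using ∫ x^{2j} ρ_sc = C_j = (1/(j+1)) C(2j, j) (Catalan numbers) and ∫ x^{2j+1} ρ_sc = 0 (odd monomials vanish by symmetry):
  i = 1 (odd): ∫ x^1 ρ_sc = 0 (vanishes)
  i = 2 (even): a_2 · C_{1} = -5 · 1 = -5
  i = 3 (odd): ∫ x^3 ρ_sc = 0 (vanishes)
  i = 4 (even): a_4 · C_{2} = 1 · 2 = 2
  i = 5 (odd): ∫ x^5 ρ_sc = 0 (vanishes)

Summing the contributions: ∫_{−2}^{2} p(x) ρ_sc(x) dx = (-5) + 2 = -3.


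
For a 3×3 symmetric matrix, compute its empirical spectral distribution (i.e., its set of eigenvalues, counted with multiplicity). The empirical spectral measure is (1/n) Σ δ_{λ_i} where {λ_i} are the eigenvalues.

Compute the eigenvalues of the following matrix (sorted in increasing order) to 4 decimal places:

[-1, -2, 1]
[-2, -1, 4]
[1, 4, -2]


Since M is real symmetric, all three eigenvalues are real; they are the roots of det(λI − M) = λ³ − (tr M) λ² + s λ − det M, where s is the sum of the principal 2×2 minors.
tr M = -1 + (-1) + (-2) = -4.
s = ((-1)·(-1) − (-2)²) + ((-1)·(-2) − 1²) + ((-1)·(-2) − 4²) = -3 + 1 + (-14) = -16.
det M (expand along row 1) = (-1)·(-14) − (-2)·0 + 1·(-7) = 7.
Characteristic polynomial: λ³ + 4λ² − 16λ − 7 = 0.
Substitute λ = y + (tr M)/3 = y − 1.333333 to remove the quadratic term: y³ + p·y + q = 0 with p = s − (tr M)²/3 = -21.333333 and q = −2(tr M)³/27 + (tr M)·s/3 − det M = 19.074074.
Three real roots ⇒ use the trigonometric (Viète) form: r = 2√(−p/3) = 5.333333, φ = arccos(3q/(p·r)) = arccos(-0.502930) = 2.097781 rad.
y_k = r·cos(φ/3 − 2πk/3) for k = 0, 1, 2 gives y = 4.081698, 0.932052, -5.013750.
λ_k = y_k − 1.333333 gives λ = 2.7484, -0.4013, -6.3471 (check: the sum is -4.0000 = tr M).

Eigenvalues sorted in increasing order: [-6.3471, -0.4013, 2.7484].


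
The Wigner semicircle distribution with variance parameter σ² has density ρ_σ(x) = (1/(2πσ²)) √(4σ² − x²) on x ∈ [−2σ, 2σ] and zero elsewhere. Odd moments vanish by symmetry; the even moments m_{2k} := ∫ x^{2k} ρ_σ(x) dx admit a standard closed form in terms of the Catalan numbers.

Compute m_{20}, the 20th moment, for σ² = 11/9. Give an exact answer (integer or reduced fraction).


By the scaled semicircle moment identity, m_{2k} = σ^{2k} · C_k with k = 10.
C_10 = (1/(k+1)) · C(2k, k) = (1/11) · C(20, 10) = (1/11) · 184756 = 16796.
σ^{2k} = (σ²)^k = (11/9)^10 = 25937424601/3486784401.

Therefore m_{20} = σ^{20} · C_10 = (25937424601/3486784401) · 16796 = 435644983598396/3486784401.


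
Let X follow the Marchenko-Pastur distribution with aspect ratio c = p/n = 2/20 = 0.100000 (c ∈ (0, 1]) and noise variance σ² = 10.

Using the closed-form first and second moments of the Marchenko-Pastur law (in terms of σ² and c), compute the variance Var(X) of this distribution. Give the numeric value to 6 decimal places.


Recall the MP moments m_1 = E[X] = σ² and m_2 = E[X²] = σ⁴ (1 + c).
m_1 = E[X] = σ² = 10, so m_1² = 100.
m_2 = E[X²] = σ⁴ (1 + c) = 100 · (1 + 0.100000) = 100 · 1.100000 = 110.000000.
(Note m_2 − m_1² simplifies to c · σ⁴ = 0.100000 · 100.)

Var(X) = m_2 − m_1² = 110.000000 − 100 = 10.000000.


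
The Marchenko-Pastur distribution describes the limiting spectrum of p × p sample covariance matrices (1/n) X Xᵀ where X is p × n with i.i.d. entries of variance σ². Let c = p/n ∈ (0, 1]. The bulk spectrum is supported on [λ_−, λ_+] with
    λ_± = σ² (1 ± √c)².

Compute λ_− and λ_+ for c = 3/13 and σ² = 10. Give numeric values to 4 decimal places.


c = 3/13 = 0.230769; √c = 0.480384.
λ_− = σ² (1 − √c)² = 10 · (1 − 0.480384)² = 10 · (0.519616)² = 2.700003.
λ_+ = σ² (1 + √c)² = 10 · (1 + 0.480384)² = 10 · (1.480384)² = 21.915382.

Rounded to 4 decimal places: λ_− ≈ 2.7000, λ_+ ≈ 21.9154.


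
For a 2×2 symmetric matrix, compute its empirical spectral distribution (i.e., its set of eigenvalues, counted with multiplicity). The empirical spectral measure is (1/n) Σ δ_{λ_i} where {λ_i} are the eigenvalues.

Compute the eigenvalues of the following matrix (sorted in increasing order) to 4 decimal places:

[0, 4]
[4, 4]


Since M is real symmetric, both eigenvalues are real; they are the roots of det(λI − M) = λ² − (tr M) λ + det M.
tr M = 0 + 4 = 4.
det M = 0·4 − 4² = 0 − 16 = -16.
Characteristic polynomial: λ² − 4λ − 16 = 0.
Discriminant Δ = (tr M)² − 4·det M = 16 − (-64) = 80; √Δ = 8.944272.
λ = (tr M ± √Δ)/2 = (4 ± 8.944272)/2, giving (tr M − √Δ)/2 = -2.4721 and (tr M + √Δ)/2 = 6.4721.

Eigenvalues sorted in increasing order: [-2.4721, 6.4721].


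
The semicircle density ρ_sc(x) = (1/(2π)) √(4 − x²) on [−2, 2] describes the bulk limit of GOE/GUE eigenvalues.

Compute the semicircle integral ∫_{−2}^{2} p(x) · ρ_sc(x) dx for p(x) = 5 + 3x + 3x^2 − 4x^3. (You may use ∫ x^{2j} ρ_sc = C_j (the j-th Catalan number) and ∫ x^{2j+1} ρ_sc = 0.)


Write p(x) = Σ a_i x^i, split into monomials and integrate each against ρ_sc separately.
Using ∫ x^{2j} ρ_sc = C_j = (1/(j+1)) C(2j, j) (Catalan numbers) and ∫ x^{2j+1} ρ_sc = 0 (odd monomials vanish by symmetry):
  i = 0 (even): a_0 · C_{0} = 5 · 1 = 5
  i = 1 (odd): ∫ x^1 ρ_sc = 0 (vanishes)
  i = 2 (even): a_2 · C_{1} = 3 · 1 = 3
  i = 3 (odd): ∫ x^3 ρ_sc = 0 (vanishes)

Summing the contributions: ∫_{−2}^{2} p(x) ρ_sc(x) dx = 5 + 3 = 8.


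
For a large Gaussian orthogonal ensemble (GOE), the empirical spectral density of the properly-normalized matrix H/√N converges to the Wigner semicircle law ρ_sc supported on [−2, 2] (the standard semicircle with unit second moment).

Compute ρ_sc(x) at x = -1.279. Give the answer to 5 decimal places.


ρ_sc(x) = (1/(2π)) √(4 − x²). With x = -1.279:
  4 − x² = 4 − (-1.279)² = 4 − 1.635841 = 2.364159.
  √(4 − x²) = 1.537582.
  1/(2π) = 0.159155.
  ρ_sc(-1.279) = 0.159155 · 1.537582 = 0.244714.

Rounded to 5 decimal places: ρ_sc(-1.279) ≈ 0.24471.


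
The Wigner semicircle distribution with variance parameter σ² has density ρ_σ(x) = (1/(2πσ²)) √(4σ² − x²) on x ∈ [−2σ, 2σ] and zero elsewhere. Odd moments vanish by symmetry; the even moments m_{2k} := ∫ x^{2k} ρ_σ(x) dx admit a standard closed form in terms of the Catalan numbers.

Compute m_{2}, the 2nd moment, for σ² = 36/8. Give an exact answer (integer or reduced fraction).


By the scaled semicircle moment identity, m_{2k} = σ^{2k} · C_k with k = 1.
C_1 = (1/(k+1)) · C(2k, k) = (1/2) · C(2, 1) = (1/2) · 2 = 1.
σ^{2k} = (σ²)^k = (36/8)^1 = 9/2.

Therefore m_{2} = σ^{2} · C_1 = (9/2) · 1 = 9/2.


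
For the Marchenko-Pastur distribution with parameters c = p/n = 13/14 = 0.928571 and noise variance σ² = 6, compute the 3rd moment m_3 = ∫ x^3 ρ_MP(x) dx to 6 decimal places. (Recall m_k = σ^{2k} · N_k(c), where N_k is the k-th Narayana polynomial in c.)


E[X³] = σ⁶ (1 + 3c + c²) (third MP moment). With σ² = 6 (so σ⁶ = 216) and c = 13/14 = 0.928571: E[X³] = 216 · (1 + 3·0.928571 + (0.928571)²) = 216 · 4.647959.

So E[X^3] = 1003.959184.


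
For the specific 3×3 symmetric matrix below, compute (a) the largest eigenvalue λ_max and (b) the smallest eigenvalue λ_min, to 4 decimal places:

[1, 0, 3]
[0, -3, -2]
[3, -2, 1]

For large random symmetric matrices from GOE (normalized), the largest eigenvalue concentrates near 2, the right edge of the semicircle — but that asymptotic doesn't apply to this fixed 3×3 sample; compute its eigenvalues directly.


Since M is real symmetric, all three eigenvalues are real; they are the roots of det(λI − M) = λ³ − (tr M) λ² + s λ − det M, where s is the sum of the principal 2×2 minors.
tr M = 1 + (-3) + 1 = -1.
s = (1·(-3) − 0²) + (1·1 − 3²) + ((-3)·1 − (-2)²) = -3 + (-8) + (-7) = -18.
det M (expand along row 1) = 1·(-7) − 0·6 + 3·9 = 20.
Characteristic polynomial: λ³ + λ² − 18λ − 20 = 0.
Substitute λ = y + (tr M)/3 = y − 0.333333 to remove the quadratic term: y³ + p·y + q = 0 with p = s − (tr M)²/3 = -18.333333 and q = −2(tr M)³/27 + (tr M)·s/3 − det M = -13.925926.
Three real roots ⇒ use the trigonometric (Viète) form: r = 2√(−p/3) = 4.944132, φ = arccos(3q/(p·r)) = arccos(0.460908) = 1.091779 rad.
y_k = r·cos(φ/3 − 2πk/3) for k = 0, 1, 2 gives y = 4.620324, -0.786092, -3.834232.
λ_k = y_k − 0.333333 gives λ = 4.2870, -1.1194, -4.1676 (check: the sum is -1.0000 = tr M).

Hence λ_max = 4.2870 and λ_min = -4.1676.


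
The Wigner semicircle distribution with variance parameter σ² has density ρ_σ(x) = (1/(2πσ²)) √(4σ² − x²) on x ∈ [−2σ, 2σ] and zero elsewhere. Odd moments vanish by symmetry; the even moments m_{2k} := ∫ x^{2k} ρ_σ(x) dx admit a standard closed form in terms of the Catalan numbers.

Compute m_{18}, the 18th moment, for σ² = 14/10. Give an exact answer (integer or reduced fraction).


By the scaled semicircle moment identity, m_{2k} = σ^{2k} · C_k with k = 9.
C_9 = (1/(k+1)) · C(2k, k) = (1/10) · C(18, 9) = (1/10) · 48620 = 4862.
σ^{2k} = (σ²)^k = (14/10)^9 = 40353607/1953125.

Therefore m_{18} = σ^{18} · C_9 = (40353607/1953125) · 4862 = 196199237234/1953125.


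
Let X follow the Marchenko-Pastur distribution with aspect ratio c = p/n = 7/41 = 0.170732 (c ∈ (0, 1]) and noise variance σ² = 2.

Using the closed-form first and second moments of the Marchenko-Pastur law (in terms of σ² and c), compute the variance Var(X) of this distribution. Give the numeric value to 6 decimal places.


Recall the MP moments m_1 = E[X] = σ² and m_2 = E[X²] = σ⁴ (1 + c).
m_1 = E[X] = σ² = 2, so m_1² = 4.
m_2 = E[X²] = σ⁴ (1 + c) = 4 · (1 + 0.170732) = 4 · 1.170732 = 4.682927.
(Note m_2 − m_1² simplifies to c · σ⁴ = 0.170732 · 4.)

Var(X) = m_2 − m_1² = 4.682927 − 4 = 0.682927.


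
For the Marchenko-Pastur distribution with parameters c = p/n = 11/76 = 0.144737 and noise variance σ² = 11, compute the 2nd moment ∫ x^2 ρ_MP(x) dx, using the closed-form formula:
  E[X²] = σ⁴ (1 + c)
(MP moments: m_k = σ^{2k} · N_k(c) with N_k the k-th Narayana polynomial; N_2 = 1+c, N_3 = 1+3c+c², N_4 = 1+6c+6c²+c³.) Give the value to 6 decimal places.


E[X²] = σ⁴ (1 + c) (second MP moment). With σ² = 11 (so σ⁴ = 121) and c = 11/76 = 0.144737: E[X²] = 121 · (1 + 0.144737) = 121 · 1.144737.

So E[X^2] = 138.513158.


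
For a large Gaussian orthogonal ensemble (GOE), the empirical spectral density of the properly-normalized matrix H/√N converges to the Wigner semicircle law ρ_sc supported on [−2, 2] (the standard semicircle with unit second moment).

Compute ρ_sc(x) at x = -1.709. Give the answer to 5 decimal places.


ρ_sc(x) = (1/(2π)) √(4 − x²). With x = -1.709:
  4 − x² = 4 − (-1.709)² = 4 − 2.920681 = 1.079319.
  √(4 − x²) = 1.038903.
  1/(2π) = 0.159155.
  ρ_sc(-1.709) = 0.159155 · 1.038903 = 0.165347.

Rounded to 5 decimal places: ρ_sc(-1.709) ≈ 0.16535.


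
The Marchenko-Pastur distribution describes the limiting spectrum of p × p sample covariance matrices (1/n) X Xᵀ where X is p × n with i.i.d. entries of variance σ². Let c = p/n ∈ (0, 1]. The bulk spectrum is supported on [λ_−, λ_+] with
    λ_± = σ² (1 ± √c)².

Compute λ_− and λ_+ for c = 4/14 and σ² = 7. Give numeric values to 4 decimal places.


c = 4/14 = 0.285714; √c = 0.534522.
λ_− = σ² (1 − √c)² = 7 · (1 − 0.534522)² = 7 · (0.465478)² = 1.516685.
λ_+ = σ² (1 + √c)² = 7 · (1 + 0.534522)² = 7 · (1.534522)² = 16.483315.

Rounded to 4 decimal places: λ_− ≈ 1.5167, λ_+ ≈ 16.4833.


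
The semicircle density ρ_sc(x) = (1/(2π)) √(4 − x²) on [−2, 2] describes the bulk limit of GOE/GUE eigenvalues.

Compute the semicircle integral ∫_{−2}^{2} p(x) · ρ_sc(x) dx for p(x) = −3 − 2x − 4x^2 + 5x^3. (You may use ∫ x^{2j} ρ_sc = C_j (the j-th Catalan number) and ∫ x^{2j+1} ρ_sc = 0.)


Write p(x) = Σ a_i x^i, split into monomials and integrate each against ρ_sc separately.
Using ∫ x^{2j} ρ_sc = C_j = (1/(j+1)) C(2j, j) (Catalan numbers) and ∫ x^{2j+1} ρ_sc = 0 (odd monomials vanish by symmetry):
  i = 0 (even): a_0 · C_{0} = -3 · 1 = -3
  i = 1 (odd): ∫ x^1 ρ_sc = 0 (vanishes)
  i = 2 (even): a_2 · C_{1} = -4 · 1 = -4
  i = 3 (odd): ∫ x^3 ρ_sc = 0 (vanishes)

Summing the contributions: ∫_{−2}^{2} p(x) ρ_sc(x) dx = (-3) + (-4) = -7.


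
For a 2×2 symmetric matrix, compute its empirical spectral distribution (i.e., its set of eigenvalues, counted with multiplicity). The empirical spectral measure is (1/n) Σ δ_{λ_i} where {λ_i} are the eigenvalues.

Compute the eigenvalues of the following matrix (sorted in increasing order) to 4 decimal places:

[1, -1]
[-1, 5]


Since M is real symmetric, both eigenvalues are real; they are the roots of det(λI − M) = λ² − (tr M) λ + det M.
tr M = 1 + 5 = 6.
det M = 1·5 − (-1)² = 5 − 1 = 4.
Characteristic polynomial: λ² − 6λ + 4 = 0.
Discriminant Δ = (tr M)² − 4·det M = 36 − 16 = 20; √Δ = 4.472136.
λ = (tr M ± √Δ)/2 = (6 ± 4.472136)/2, giving (tr M − √Δ)/2 = 0.7639 and (tr M + √Δ)/2 = 5.2361.

Eigenvalues sorted in increasing order: [0.7639, 5.2361].


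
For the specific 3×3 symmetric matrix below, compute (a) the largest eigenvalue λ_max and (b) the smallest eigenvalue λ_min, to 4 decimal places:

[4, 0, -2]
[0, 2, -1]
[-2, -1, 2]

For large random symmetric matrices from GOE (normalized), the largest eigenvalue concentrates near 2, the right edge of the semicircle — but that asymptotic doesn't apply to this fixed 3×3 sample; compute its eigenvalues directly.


Since M is real symmetric, all three eigenvalues are real; they are the roots of det(λI − M) = λ³ − (tr M) λ² + s λ − det M, where s is the sum of the principal 2×2 minors.
tr M = 4 + 2 + 2 = 8.
s = (4·2 − 0²) + (4·2 − (-2)²) + (2·2 − (-1)²) = 8 + 4 + 3 = 15.
det M (expand along row 1) = 4·3 − 0·(-2) + (-2)·4 = 4.
Characteristic polynomial: λ³ − 8λ² + 15λ − 4 = 0.
Substitute λ = y + (tr M)/3 = y + 2.666667 to remove the quadratic term: y³ + p·y + q = 0 with p = s − (tr M)²/3 = -6.333333 and q = −2(tr M)³/27 + (tr M)·s/3 − det M = -1.925926.
Three real roots ⇒ use the trigonometric (Viète) form: r = 2√(−p/3) = 2.905933, φ = arccos(3q/(p·r)) = arccos(0.313937) = 1.251459 rad.
y_k = r·cos(φ/3 − 2πk/3) for k = 0, 1, 2 gives y = 2.656738, -0.308740, -2.347997.
λ_k = y_k + 2.666667 gives λ = 5.3234, 2.3579, 0.3187 (check: the sum is 8.0000 = tr M).

Hence λ_max = 5.3234 and λ_min = 0.3187.


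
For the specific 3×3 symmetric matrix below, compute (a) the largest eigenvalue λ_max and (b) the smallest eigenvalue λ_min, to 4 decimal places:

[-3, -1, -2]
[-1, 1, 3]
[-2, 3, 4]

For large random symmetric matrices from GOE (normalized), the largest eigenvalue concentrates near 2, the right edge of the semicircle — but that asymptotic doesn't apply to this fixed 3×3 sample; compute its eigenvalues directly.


Since M is real symmetric, all three eigenvalues are real; they are the roots of det(λI − M) = λ³ − (tr M) λ² + s λ − det M, where s is the sum of the principal 2×2 minors.
tr M = -3 + 1 + 4 = 2.
s = ((-3)·1 − (-1)²) + ((-3)·4 − (-2)²) + (1·4 − 3²) = -4 + (-16) + (-5) = -25.
det M (expand along row 1) = (-3)·(-5) − (-1)·2 + (-2)·(-1) = 19.
Characteristic polynomial: λ³ − 2λ² − 25λ − 19 = 0.
Substitute λ = y + (tr M)/3 = y + 0.666667 to remove the quadratic term: y³ + p·y + q = 0 with p = s − (tr M)²/3 = -26.333333 and q = −2(tr M)³/27 + (tr M)·s/3 − det M = -36.259259.
Three real roots ⇒ use the trigonometric (Viète) form: r = 2√(−p/3) = 5.925463, φ = arccos(3q/(p·r)) = arccos(0.697127) = 0.799414 rad.
y_k = r·cos(φ/3 − 2πk/3) for k = 0, 1, 2 gives y = 5.716330, -1.506867, -4.209464.
λ_k = y_k + 0.666667 gives λ = 6.3830, -0.8402, -3.5428 (check: the sum is 2.0000 = tr M).

Hence λ_max = 6.3830 and λ_min = -3.5428.


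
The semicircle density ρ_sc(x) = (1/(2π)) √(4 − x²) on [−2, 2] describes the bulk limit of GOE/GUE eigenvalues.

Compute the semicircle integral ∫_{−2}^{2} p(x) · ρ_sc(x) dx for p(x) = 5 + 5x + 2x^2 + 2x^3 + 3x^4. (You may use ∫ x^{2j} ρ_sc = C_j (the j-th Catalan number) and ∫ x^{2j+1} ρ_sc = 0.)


Write p(x) = Σ a_i x^i, split into monomials and integrate each against ρ_sc separately.
Using ∫ x^{2j} ρ_sc = C_j = (1/(j+1)) C(2j, j) (Catalan numbers) and ∫ x^{2j+1} ρ_sc = 0 (odd monomials vanish by symmetry):
  i = 0 (even): a_0 · C_{0} = 5 · 1 = 5
  i = 1 (odd): ∫ x^1 ρ_sc = 0 (vanishes)
  i = 2 (even): a_2 · C_{1} = 2 · 1 = 2
  i = 3 (odd): ∫ x^3 ρ_sc = 0 (vanishes)
  i = 4 (even): a_4 · C_{2} = 3 · 2 = 6

Summing the contributions: ∫_{−2}^{2} p(x) ρ_sc(x) dx = 5 + 2 + 6 = 13.


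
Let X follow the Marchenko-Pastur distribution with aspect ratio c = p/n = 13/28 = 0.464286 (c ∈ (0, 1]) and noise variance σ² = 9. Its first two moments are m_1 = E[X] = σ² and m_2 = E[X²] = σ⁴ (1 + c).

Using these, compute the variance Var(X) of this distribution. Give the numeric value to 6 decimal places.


m_1 = E[X] = σ² = 9, so m_1² = 81.
m_2 = E[X²] = σ⁴ (1 + c) = 81 · (1 + 0.464286) = 81 · 1.464286 = 118.607143.
(Note m_2 − m_1² simplifies to c · σ⁴ = 0.464286 · 81.)

Var(X) = m_2 − m_1² = 118.607143 − 81 = 37.607143.


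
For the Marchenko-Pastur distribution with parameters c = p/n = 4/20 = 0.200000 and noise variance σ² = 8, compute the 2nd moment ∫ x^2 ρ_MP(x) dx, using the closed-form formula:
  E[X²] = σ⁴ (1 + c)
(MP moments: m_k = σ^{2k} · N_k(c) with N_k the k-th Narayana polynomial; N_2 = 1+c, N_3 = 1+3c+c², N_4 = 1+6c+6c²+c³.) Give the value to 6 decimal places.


E[X²] = σ⁴ (1 + c) (second MP moment). With σ² = 8 (so σ⁴ = 64) and c = 4/20 = 0.200000: E[X²] = 64 · (1 + 0.200000) = 64 · 1.200000.

So E[X^2] = 76.800000.


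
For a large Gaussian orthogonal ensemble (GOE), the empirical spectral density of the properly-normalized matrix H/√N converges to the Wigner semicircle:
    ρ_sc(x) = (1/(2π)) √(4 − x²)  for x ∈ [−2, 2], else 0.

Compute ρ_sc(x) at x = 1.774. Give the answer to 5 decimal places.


ρ_sc(x) = (1/(2π)) √(4 − x²). With x = 1.774:
  4 − x² = 4 − (1.774)² = 4 − 3.147076 = 0.852924.
  √(4 − x²) = 0.923539.
  1/(2π) = 0.159155.
  ρ_sc(1.774) = 0.159155 · 0.923539 = 0.146986.

Rounded to 5 decimal places: ρ_sc(1.774) ≈ 0.14699.


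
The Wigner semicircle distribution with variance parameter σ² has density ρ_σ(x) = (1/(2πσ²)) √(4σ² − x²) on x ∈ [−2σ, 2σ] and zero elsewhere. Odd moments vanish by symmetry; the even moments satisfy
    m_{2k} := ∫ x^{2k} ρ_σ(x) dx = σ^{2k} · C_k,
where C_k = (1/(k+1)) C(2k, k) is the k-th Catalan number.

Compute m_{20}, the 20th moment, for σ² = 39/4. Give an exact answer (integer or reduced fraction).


By the scaled semicircle moment identity, m_{2k} = σ^{2k} · C_k with k = 10.
C_10 = (1/(k+1)) · C(2k, k) = (1/11) · C(20, 10) = (1/11) · 184756 = 16796.
σ^{2k} = (σ²)^k = (39/4)^10 = 8140406085191601/1048576.

Therefore m_{20} = σ^{20} · C_10 = (8140406085191601/1048576) · 16796 = 34181565151719532599/262144.


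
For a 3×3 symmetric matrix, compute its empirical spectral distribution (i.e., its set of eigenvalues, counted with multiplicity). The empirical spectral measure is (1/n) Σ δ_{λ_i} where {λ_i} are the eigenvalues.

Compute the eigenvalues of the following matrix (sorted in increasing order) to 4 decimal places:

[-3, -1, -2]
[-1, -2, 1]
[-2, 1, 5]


Since M is real symmetric, all three eigenvalues are real; they are the roots of det(λI − M) = λ³ − (tr M) λ² + s λ − det M, where s is the sum of the principal 2×2 minors.
tr M = -3 + (-2) + 5 = 0.
s = ((-3)·(-2) − (-1)²) + ((-3)·5 − (-2)²) + ((-2)·5 − 1²) = 5 + (-19) + (-11) = -25.
det M (expand along row 1) = (-3)·(-11) − (-1)·(-3) + (-2)·(-5) = 40.
Characteristic polynomial: λ³ − 25λ − 40 = 0.
Substitute λ = y + (tr M)/3 = y + 0.000000 to remove the quadratic term: y³ + p·y + q = 0 with p = s − (tr M)²/3 = -25.000000 and q = −2(tr M)³/27 + (tr M)·s/3 − det M = -40.000000.
Three real roots ⇒ use the trigonometric (Viète) form: r = 2√(−p/3) = 5.773503, φ = arccos(3q/(p·r)) = arccos(0.831384) = 0.589202 rad.
y_k = r·cos(φ/3 − 2πk/3) for k = 0, 1, 2 gives y = 5.662509, -1.855552, -3.806957.
λ_k = y_k + 0.000000 gives λ = 5.6625, -1.8556, -3.8070 (check: the sum is 0.0000 = tr M).

Eigenvalues sorted in increasing order: [-3.8070, -1.8556, 5.6625].


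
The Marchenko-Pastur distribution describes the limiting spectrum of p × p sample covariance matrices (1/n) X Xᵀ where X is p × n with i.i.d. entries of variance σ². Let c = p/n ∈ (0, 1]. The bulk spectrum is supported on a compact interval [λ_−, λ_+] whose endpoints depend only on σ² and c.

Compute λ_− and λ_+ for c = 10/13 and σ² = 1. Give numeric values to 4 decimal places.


c = 10/13 = 0.769231; √c = 0.877058.
λ_− = σ² (1 − √c)² = 1 · (1 − 0.877058)² = 1 · (0.122942)² = 0.015115.
λ_+ = σ² (1 + √c)² = 1 · (1 + 0.877058)² = 1 · (1.877058)² = 3.523347.

Rounded to 4 decimal places: λ_− ≈ 0.0151, λ_+ ≈ 3.5233.


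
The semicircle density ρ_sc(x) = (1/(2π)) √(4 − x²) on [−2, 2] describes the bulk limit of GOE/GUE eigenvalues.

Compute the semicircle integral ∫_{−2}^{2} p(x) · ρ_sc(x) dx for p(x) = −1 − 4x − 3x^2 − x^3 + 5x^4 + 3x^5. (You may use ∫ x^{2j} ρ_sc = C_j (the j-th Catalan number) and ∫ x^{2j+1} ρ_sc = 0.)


Write p(x) = Σ a_i x^i, split into monomials and integrate each against ρ_sc separately.
Using ∫ x^{2j} ρ_sc = C_j = (1/(j+1)) C(2j, j) (Catalan numbers) and ∫ x^{2j+1} ρ_sc = 0 (odd monomials vanish by symmetry):
  i = 0 (even): a_0 · C_{0} = -1 · 1 = -1
  i = 1 (odd): ∫ x^1 ρ_sc = 0 (vanishes)
  i = 2 (even): a_2 · C_{1} = -3 · 1 = -3
  i = 3 (odd): ∫ x^3 ρ_sc = 0 (vanishes)
  i = 4 (even): a_4 · C_{2} = 5 · 2 = 10
  i = 5 (odd): ∫ x^5 ρ_sc = 0 (vanishes)

Summing the contributions: ∫_{−2}^{2} p(x) ρ_sc(x) dx = (-1) + (-3) + 10 = 6.


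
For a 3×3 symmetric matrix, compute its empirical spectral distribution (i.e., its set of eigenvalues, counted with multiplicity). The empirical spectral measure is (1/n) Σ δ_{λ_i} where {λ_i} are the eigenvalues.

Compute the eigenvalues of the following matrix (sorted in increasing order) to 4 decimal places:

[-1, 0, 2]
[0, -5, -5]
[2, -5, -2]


Since M is real symmetric, all three eigenvalues are real; they are the roots of det(λI − M) = λ³ − (tr M) λ² + s λ − det M, where s is the sum of the principal 2×2 minors.
tr M = -1 + (-5) + (-2) = -8.
s = ((-1)·(-5) − 0²) + ((-1)·(-2) − 2²) + ((-5)·(-2) − (-5)²) = 5 + (-2) + (-15) = -12.
det M (expand along row 1) = (-1)·(-15) − 0·10 + 2·10 = 35.
Characteristic polynomial: λ³ + 8λ² − 12λ − 35 = 0.
Substitute λ = y + (tr M)/3 = y − 2.666667 to remove the quadratic term: y³ + p·y + q = 0 with p = s − (tr M)²/3 = -33.333333 and q = −2(tr M)³/27 + (tr M)·s/3 − det M = 34.925926.
Three real roots ⇒ use the trigonometric (Viète) form: r = 2√(−p/3) = 6.666667, φ = arccos(3q/(p·r)) = arccos(-0.471500) = 2.061787 rad.
y_k = r·cos(φ/3 − 2πk/3) for k = 0, 1, 2 gives y = 5.153238, 1.086227, -6.239464.
λ_k = y_k − 2.666667 gives λ = 2.4866, -1.5804, -8.9061 (check: the sum is -8.0000 = tr M).

Eigenvalues sorted in increasing order: [-8.9061, -1.5804, 2.4866].


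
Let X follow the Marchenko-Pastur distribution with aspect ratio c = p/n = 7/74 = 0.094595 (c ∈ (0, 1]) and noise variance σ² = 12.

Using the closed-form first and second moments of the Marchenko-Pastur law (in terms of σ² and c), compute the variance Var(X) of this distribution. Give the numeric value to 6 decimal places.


Recall the MP moments m_1 = E[X] = σ² and m_2 = E[X²] = σ⁴ (1 + c).
m_1 = E[X] = σ² = 12, so m_1² = 144.
m_2 = E[X²] = σ⁴ (1 + c) = 144 · (1 + 0.094595) = 144 · 1.094595 = 157.621622.
(Note m_2 − m_1² simplifies to c · σ⁴ = 0.094595 · 144.)

Var(X) = m_2 − m_1² = 157.621622 − 144 = 13.621622.


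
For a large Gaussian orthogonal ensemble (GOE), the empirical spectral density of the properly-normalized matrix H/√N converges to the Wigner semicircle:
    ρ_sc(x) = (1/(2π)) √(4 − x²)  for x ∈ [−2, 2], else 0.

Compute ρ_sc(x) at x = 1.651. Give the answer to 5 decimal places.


ρ_sc(x) = (1/(2π)) √(4 − x²). With x = 1.651:
  4 − x² = 4 − (1.651)² = 4 − 2.725801 = 1.274199.
  √(4 − x²) = 1.128804.
  1/(2π) = 0.159155.
  ρ_sc(1.651) = 0.159155 · 1.128804 = 0.179655.

Rounded to 5 decimal places: ρ_sc(1.651) ≈ 0.17965.


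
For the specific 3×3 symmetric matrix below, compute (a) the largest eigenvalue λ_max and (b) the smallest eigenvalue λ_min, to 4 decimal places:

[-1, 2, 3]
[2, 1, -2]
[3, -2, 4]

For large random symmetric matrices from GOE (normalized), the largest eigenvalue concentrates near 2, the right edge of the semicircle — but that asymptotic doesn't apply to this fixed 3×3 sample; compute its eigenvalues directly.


Since M is real symmetric, all three eigenvalues are real; they are the roots of det(λI − M) = λ³ − (tr M) λ² + s λ − det M, where s is the sum of the principal 2×2 minors.
tr M = -1 + 1 + 4 = 4.
s = ((-1)·1 − 2²) + ((-1)·4 − 3²) + (1·4 − (-2)²) = -5 + (-13) + 0 = -18.
det M (expand along row 1) = (-1)·0 − 2·14 + 3·(-7) = -49.
Characteristic polynomial: λ³ − 4λ² − 18λ + 49 = 0.
Substitute λ = y + (tr M)/3 = y + 1.333333 to remove the quadratic term: y³ + p·y + q = 0 with p = s − (tr M)²/3 = -23.333333 and q = −2(tr M)³/27 + (tr M)·s/3 − det M = 20.259259.
Three real roots ⇒ use the trigonometric (Viète) form: r = 2√(−p/3) = 5.577734, φ = arccos(3q/(p·r)) = arccos(-0.466993) = 2.056683 rad.
y_k = r·cos(φ/3 − 2πk/3) for k = 0, 1, 2 gives y = 4.317522, 0.899438, -5.216961.
λ_k = y_k + 1.333333 gives λ = 5.6509, 2.2328, -3.8836 (check: the sum is 4.0000 = tr M).

Hence λ_max = 5.6509 and λ_min = -3.8836.


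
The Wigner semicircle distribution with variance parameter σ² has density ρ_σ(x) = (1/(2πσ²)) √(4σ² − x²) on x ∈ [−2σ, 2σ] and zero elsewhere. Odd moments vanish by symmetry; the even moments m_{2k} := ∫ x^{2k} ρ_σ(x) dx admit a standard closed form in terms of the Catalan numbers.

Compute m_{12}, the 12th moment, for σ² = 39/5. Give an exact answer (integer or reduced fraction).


By the scaled semicircle moment identity, m_{2k} = σ^{2k} · C_k with k = 6.
C_6 = (1/(k+1)) · C(2k, k) = (1/7) · C(12, 6) = (1/7) · 924 = 132.
σ^{2k} = (σ²)^k = (39/5)^6 = 3518743761/15625.

Therefore m_{12} = σ^{12} · C_6 = (3518743761/15625) · 132 = 464474176452/15625.


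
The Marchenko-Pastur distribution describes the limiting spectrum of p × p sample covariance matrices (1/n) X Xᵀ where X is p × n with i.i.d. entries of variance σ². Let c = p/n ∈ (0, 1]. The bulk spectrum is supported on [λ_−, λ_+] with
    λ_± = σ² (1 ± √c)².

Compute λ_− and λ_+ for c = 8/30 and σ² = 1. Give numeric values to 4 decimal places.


c = 8/30 = 0.266667; √c = 0.516398.
λ_− = σ² (1 − √c)² = 1 · (1 − 0.516398)² = 1 · (0.483602)² = 0.233871.
λ_+ = σ² (1 + √c)² = 1 · (1 + 0.516398)² = 1 · (1.516398)² = 2.299462.

Rounded to 4 decimal places: λ_− ≈ 0.2339, λ_+ ≈ 2.2995.


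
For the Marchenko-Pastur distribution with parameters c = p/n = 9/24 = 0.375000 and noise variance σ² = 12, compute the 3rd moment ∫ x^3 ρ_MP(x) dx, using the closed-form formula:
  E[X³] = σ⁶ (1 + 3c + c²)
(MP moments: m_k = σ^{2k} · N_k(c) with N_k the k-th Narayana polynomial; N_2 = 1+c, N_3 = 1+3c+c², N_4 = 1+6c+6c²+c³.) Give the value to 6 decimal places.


E[X³] = σ⁶ (1 + 3c + c²) (third MP moment). With σ² = 12 (so σ⁶ = 1728) and c = 9/24 = 0.375000: E[X³] = 1728 · (1 + 3·0.375000 + (0.375000)²) = 1728 · 2.265625.

So E[X^3] = 3915.000000.


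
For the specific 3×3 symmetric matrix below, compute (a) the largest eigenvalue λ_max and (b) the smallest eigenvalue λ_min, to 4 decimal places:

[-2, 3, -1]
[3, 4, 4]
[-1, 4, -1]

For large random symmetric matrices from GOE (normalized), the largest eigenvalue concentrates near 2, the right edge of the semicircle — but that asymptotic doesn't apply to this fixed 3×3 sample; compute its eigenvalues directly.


Since M is real symmetric, all three eigenvalues are real; they are the roots of det(λI − M) = λ³ − (tr M) λ² + s λ − det M, where s is the sum of the principal 2×2 minors.
tr M = -2 + 4 + (-1) = 1.
s = ((-2)·4 − 3²) + ((-2)·(-1) − (-1)²) + (4·(-1) − 4²) = -17 + 1 + (-20) = -36.
det M (expand along row 1) = (-2)·(-20) − 3·1 + (-1)·16 = 21.
Characteristic polynomial: λ³ − λ² − 36λ − 21 = 0.
Substitute λ = y + (tr M)/3 = y + 0.333333 to remove the quadratic term: y³ + p·y + q = 0 with p = s − (tr M)²/3 = -36.333333 and q = −2(tr M)³/27 + (tr M)·s/3 − det M = -33.074074.
Three real roots ⇒ use the trigonometric (Viète) form: r = 2√(−p/3) = 6.960204, φ = arccos(3q/(p·r)) = arccos(0.392357) = 1.167603 rad.
y_k = r·cos(φ/3 − 2πk/3) for k = 0, 1, 2 gives y = 6.439668, -0.932622, -5.507046.
λ_k = y_k + 0.333333 gives λ = 6.7730, -0.5993, -5.1737 (check: the sum is 1.0000 = tr M).

Hence λ_max = 6.7730 and λ_min = -5.1737.


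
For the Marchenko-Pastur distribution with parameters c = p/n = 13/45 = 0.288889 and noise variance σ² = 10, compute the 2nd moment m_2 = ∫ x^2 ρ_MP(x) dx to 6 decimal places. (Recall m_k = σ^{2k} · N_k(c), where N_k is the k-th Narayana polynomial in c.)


E[X²] = σ⁴ (1 + c) (second MP moment). With σ² = 10 (so σ⁴ = 100) and c = 13/45 = 0.288889: E[X²] = 100 · (1 + 0.288889) = 100 · 1.288889.

So E[X^2] = 128.888889.


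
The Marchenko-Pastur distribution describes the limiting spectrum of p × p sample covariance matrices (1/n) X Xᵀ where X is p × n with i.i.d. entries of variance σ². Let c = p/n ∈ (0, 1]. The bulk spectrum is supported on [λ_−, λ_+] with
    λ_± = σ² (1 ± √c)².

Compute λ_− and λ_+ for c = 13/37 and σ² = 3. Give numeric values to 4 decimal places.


c = 13/37 = 0.351351; √c = 0.592749.
λ_− = σ² (1 − √c)² = 3 · (1 − 0.592749)² = 3 · (0.407251)² = 0.497560.
λ_+ = σ² (1 + √c)² = 3 · (1 + 0.592749)² = 3 · (1.592749)² = 7.610548.

Rounded to 4 decimal places: λ_− ≈ 0.4976, λ_+ ≈ 7.6105.


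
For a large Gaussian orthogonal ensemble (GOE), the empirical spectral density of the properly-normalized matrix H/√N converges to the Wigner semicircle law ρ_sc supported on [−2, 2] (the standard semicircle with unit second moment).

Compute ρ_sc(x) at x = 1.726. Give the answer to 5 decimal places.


ρ_sc(x) = (1/(2π)) √(4 − x²). With x = 1.726:
  4 − x² = 4 − (1.726)² = 4 − 2.979076 = 1.020924.
  √(4 − x²) = 1.010408.
  1/(2π) = 0.159155.
  ρ_sc(1.726) = 0.159155 · 1.010408 = 0.160811.

Rounded to 5 decimal places: ρ_sc(1.726) ≈ 0.16081.


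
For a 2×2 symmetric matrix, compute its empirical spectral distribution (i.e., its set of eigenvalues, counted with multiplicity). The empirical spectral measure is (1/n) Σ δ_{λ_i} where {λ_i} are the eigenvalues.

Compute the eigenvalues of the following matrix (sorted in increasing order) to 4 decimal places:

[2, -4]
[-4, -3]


Since M is real symmetric, both eigenvalues are real; they are the roots of det(λI − M) = λ² − (tr M) λ + det M.
tr M = 2 + (-3) = -1.
det M = 2·(-3) − (-4)² = -6 − 16 = -22.
Characteristic polynomial: λ² + λ − 22 = 0.
Discriminant Δ = (tr M)² − 4·det M = 1 − (-88) = 89; √Δ = 9.433981.
λ = (tr M ± √Δ)/2 = (-1 ± 9.433981)/2, giving (tr M − √Δ)/2 = -5.2170 and (tr M + √Δ)/2 = 4.2170.

Eigenvalues sorted in increasing order: [-5.2170, 4.2170].


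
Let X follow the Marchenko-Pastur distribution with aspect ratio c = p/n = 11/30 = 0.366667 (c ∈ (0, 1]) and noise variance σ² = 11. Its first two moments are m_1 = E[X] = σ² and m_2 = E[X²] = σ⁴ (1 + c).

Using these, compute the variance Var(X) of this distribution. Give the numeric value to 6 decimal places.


m_1 = E[X] = σ² = 11, so m_1² = 121.
m_2 = E[X²] = σ⁴ (1 + c) = 121 · (1 + 0.366667) = 121 · 1.366667 = 165.366667.
(Note m_2 − m_1² simplifies to c · σ⁴ = 0.366667 · 121.)

Var(X) = m_2 − m_1² = 165.366667 − 121 = 44.366667.


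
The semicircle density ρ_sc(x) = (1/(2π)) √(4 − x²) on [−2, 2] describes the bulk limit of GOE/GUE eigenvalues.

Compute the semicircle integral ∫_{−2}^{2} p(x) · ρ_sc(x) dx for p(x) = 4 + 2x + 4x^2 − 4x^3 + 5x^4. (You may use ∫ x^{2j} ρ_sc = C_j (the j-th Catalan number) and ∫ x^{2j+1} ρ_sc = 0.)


Write p(x) = Σ a_i x^i, split into monomials and integrate each against ρ_sc separately.
Using ∫ x^{2j} ρ_sc = C_j = (1/(j+1)) C(2j, j) (Catalan numbers) and ∫ x^{2j+1} ρ_sc = 0 (odd monomials vanish by symmetry):
  i = 0 (even): a_0 · C_{0} = 4 · 1 = 4
  i = 1 (odd): ∫ x^1 ρ_sc = 0 (vanishes)
  i = 2 (even): a_2 · C_{1} = 4 · 1 = 4
  i = 3 (odd): ∫ x^3 ρ_sc = 0 (vanishes)
  i = 4 (even): a_4 · C_{2} = 5 · 2 = 10

Summing the contributions: ∫_{−2}^{2} p(x) ρ_sc(x) dx = 4 + 4 + 10 = 18.


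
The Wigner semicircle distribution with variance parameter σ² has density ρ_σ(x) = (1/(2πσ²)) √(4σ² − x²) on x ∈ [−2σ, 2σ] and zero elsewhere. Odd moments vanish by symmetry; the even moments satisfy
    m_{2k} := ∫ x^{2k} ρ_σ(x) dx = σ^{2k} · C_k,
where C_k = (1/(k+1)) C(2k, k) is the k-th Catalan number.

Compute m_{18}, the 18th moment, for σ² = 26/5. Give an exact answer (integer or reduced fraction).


By the scaled semicircle moment identity, m_{2k} = σ^{2k} · C_k with k = 9.
C_9 = (1/(k+1)) · C(2k, k) = (1/10) · C(18, 9) = (1/10) · 48620 = 4862.
σ^{2k} = (σ²)^k = (26/5)^9 = 5429503678976/1953125.

Therefore m_{18} = σ^{18} · C_9 = (5429503678976/1953125) · 4862 = 26398246887181312/1953125.


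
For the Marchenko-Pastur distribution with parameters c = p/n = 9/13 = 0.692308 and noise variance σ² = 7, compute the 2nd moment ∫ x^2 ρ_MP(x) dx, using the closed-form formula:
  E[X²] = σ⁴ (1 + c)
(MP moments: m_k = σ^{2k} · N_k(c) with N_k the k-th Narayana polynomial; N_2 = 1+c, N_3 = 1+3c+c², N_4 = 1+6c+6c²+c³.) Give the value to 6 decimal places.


E[X²] = σ⁴ (1 + c) (second MP moment). With σ² = 7 (so σ⁴ = 49) and c = 9/13 = 0.692308: E[X²] = 49 · (1 + 0.692308) = 49 · 1.692308.

So E[X^2] = 82.923077.


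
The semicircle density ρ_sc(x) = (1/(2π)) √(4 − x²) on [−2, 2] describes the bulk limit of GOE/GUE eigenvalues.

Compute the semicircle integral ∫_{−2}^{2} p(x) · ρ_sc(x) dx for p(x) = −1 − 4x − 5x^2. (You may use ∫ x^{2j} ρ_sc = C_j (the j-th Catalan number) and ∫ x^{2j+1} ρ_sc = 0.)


Write p(x) = Σ a_i x^i, split into monomials and integrate each against ρ_sc separately.
Using ∫ x^{2j} ρ_sc = C_j = (1/(j+1)) C(2j, j) (Catalan numbers) and ∫ x^{2j+1} ρ_sc = 0 (odd monomials vanish by symmetry):
  i = 0 (even): a_0 · C_{0} = -1 · 1 = -1
  i = 1 (odd): ∫ x^1 ρ_sc = 0 (vanishes)
  i = 2 (even): a_2 · C_{1} = -5 · 1 = -5

Summing the contributions: ∫_{−2}^{2} p(x) ρ_sc(x) dx = (-1) + (-5) = -6.


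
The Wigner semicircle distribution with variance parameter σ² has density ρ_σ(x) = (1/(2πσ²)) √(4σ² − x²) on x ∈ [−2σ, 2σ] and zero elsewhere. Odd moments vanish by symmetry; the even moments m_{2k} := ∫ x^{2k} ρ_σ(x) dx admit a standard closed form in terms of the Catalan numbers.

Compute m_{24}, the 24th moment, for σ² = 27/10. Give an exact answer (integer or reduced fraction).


By the scaled semicircle moment identity, m_{2k} = σ^{2k} · C_k with k = 12.
C_12 = (1/(k+1)) · C(2k, k) = (1/13) · C(24, 12) = (1/13) · 2704156 = 208012.
σ^{2k} = (σ²)^k = (27/10)^12 = 150094635296999121/1000000000000.

Therefore m_{24} = σ^{24} · C_12 = (150094635296999121/1000000000000) · 208012 = 7805371319349845289363/250000000000.
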